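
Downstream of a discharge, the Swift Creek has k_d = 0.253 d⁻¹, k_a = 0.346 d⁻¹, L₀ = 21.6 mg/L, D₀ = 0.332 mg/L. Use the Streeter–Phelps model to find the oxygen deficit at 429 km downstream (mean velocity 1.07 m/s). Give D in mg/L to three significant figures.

Travel time t = x/v = 429 km / (1.07 m/s) = 429000 m / 1.07 m/s = 400900 s = 4.640 d.
k_d L₀/(k_a−k_d) = 0.253×21.6/(0.346−0.253) = 5.465/0.09300 = 58.76 mg/L.
e^(−k_d t) = e^(−0.253×4.640) = 0.3091; e^(−k_a t) = e^(−0.346×4.640) = 0.2008.
D = 58.76 × (0.3091 − 0.2008) + 0.332 × 0.2008 = 6.367 + 0.06666 = 6.433 mg/L.

D ≈ 6.43 mg/L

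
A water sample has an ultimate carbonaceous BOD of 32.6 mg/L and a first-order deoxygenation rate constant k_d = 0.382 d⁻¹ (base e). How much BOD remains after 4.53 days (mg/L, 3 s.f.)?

L_t = L₀ e^(−k_d t) = 32.6 × e^(−0.382×4.53) = 32.6 × 0.1772 = 5.777 mg/L.

L ≈ 5.78 mg/L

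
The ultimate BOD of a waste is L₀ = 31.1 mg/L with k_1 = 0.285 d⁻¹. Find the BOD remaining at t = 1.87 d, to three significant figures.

L_t = L₀ e^(−k_1 t) = 31.1 × e^(−0.285×1.87) = 31.1 × 0.5869 = 18.25 mg/L.

L ≈ 18.3 mg/L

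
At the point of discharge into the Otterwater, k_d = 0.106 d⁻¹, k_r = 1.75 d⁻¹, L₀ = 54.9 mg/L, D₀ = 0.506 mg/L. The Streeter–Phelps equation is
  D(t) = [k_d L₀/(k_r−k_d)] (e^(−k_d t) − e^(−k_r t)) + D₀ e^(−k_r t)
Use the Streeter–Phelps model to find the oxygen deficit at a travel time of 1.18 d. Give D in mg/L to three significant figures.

D ≈ 2.74 mg/L

k_d L₀/(k_r−k_d) = 0.106×54.9/(1.75−0.106) = 5.819/1.644 = 3.540 mg/L.
e^(−k_d t) = e^(−0.106×1.180) = 0.8824; e^(−k_r t) = e^(−1.75×1.180) = 0.1268.
D = 3.540 × (0.8824 − 0.1268) + 0.506 × 0.1268 = 2.675 + 0.06417 = 2.739 mg/L.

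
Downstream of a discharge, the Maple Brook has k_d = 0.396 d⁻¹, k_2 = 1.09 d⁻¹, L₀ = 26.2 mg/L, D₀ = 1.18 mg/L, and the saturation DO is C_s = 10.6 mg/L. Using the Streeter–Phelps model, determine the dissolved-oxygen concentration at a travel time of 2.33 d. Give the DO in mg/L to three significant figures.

DO ≈ 5.74 mg/L

k_d L₀/(k_2−k_d) = 0.396×26.2/(1.09−0.396) = 10.38/0.6940 = 14.95 mg/L.
e^(−k_d t) = e^(−0.396×2.330) = 0.3975; e^(−k_2 t) = e^(−1.09×2.330) = 0.07889.
D = 14.95 × (0.3975 − 0.07889) + 1.18 × 0.07889 = 4.762 + 0.09309 = 4.856 mg/L.
DO = C_s − D = 10.6 − 4.856 = 5.744 mg/L.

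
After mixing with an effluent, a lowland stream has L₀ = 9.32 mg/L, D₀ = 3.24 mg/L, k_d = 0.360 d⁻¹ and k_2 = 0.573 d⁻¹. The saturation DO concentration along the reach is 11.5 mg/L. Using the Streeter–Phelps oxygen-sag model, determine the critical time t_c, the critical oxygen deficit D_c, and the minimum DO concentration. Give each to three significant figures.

t_c ≈ 1.10 d; D_c ≈ 3.94 mg/L; min DO ≈ 7.56 mg/L

t_c = [1/(k_2−k_d)] ln[(k_2/k_d)(1 − D₀(k_2−k_d)/(k_d L₀))]
= [1/(0.573−0.360)] ln[(0.573/0.360)(1 − 3.24×0.2130/(0.360×9.32))]
= (1/0.2130) ln[1.592 × 0.7943] = 4.695 × ln(1.264) = 4.695 × 0.2345 = 1.101 d.
L(t_c) = L₀ e^(−k_d t_c) = 9.32 × 0.6728 = 6.270 mg/L, and at the critical point k_2 D_c = k_d L, so D_c = (0.360/0.573) × 6.270 = 3.939 mg/L.
Minimum DO = C_s − D_c = 11.5 − 3.939 = 7.561 mg/L.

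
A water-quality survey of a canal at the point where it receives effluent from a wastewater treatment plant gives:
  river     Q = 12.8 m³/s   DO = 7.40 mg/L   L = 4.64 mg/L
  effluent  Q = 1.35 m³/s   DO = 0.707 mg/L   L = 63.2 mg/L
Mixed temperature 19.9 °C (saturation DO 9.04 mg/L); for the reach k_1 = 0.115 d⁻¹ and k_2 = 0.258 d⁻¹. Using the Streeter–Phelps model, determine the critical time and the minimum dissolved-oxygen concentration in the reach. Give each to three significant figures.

Mixed DO = (12.8×7.40 + 1.35×0.707)/(12.8+1.35) = 95.67/14.15 = 6.761 mg/L.
Mixed L₀ = (12.8×4.64 + 1.35×63.2)/(14.15) = 144.7/14.15 = 10.23 mg/L.
Initial deficit D₀ = C_s − DO₀ = 9.04 − 6.761 = 2.279 mg/L.
t_c = (1/0.1430) ln[(0.258/0.115)(1 − 2.279×0.1430/(0.115×10.23))] = 6.993 × ln(1.622) = 3.382 d.
D_c = (0.115/0.258) × 10.23 × e^(−0.115×3.382) = 0.4457 × 10.23 × 0.6778 = 3.090 mg/L.
Minimum DO = 9.04 − 3.090 = 5.950 mg/L.

t_c ≈ 3.38 d; minimum DO ≈ 5.95 mg/L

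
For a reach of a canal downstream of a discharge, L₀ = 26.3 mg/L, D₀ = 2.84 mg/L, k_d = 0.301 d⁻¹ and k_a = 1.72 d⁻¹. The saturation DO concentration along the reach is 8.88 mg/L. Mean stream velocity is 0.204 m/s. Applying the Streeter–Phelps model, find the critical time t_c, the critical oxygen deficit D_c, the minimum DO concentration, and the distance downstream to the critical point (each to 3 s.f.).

t_c ≈ 0.727 d; D_c ≈ 3.70 mg/L; min DO ≈ 5.18 mg/L; x_c ≈ 12.8 km

t_c = [1/(k_a−k_d)] ln[(k_a/k_d)(1 − D₀(k_a−k_d)/(k_d L₀))]
= [1/(1.72−0.301)] ln[(1.72/0.301)(1 − 2.84×1.419/(0.301×26.3))]
= (1/1.419) ln[5.714 × 0.4909] = 0.7047 × ln(2.805) = 0.7047 × 1.032 = 0.7269 d.
D_c = (k_d/k_a) L₀ e^(−k_d t_c) = (0.301/1.72) × 26.3 × e^(−0.301×0.7269) = 0.1750 × 26.3 × 0.8035 = 3.698 mg/L.
Minimum DO = C_s − D_c = 8.88 − 3.698 = 5.182 mg/L.
x_c = v t_c = 0.204 m/s × 0.7269 d × 86400 s/d = 12810 m ≈ 12.8 km.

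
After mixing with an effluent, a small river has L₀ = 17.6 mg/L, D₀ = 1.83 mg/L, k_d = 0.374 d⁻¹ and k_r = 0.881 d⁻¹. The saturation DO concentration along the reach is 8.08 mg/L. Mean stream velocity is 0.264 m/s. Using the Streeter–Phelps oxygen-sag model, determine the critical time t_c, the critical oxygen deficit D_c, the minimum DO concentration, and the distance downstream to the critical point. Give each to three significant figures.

t_c ≈ 1.39 d; D_c ≈ 4.44 mg/L; min DO ≈ 3.64 mg/L; x_c ≈ 31.7 km

t_c = [1/(k_r−k_d)] ln[(k_r/k_d)(1 − D₀(k_r−k_d)/(k_d L₀))]
= [1/(0.881−0.374)] ln[(0.881/0.374)(1 − 1.83×0.5070/(0.374×17.6))]
= (1/0.5070) ln[2.356 × 0.8590] = 1.972 × ln(2.024) = 1.972 × 0.7049 = 1.390 d.
D_c = (k_d/k_r) L₀ e^(−k_d t_c) = (0.374/0.881) × 17.6 × e^(−0.374×1.390) = 0.4245 × 17.6 × 0.5945 = 4.442 mg/L.
Minimum DO = C_s − D_c = 8.08 − 4.442 = 3.638 mg/L.
x_c = v t_c = 0.264 m/s × 1.390 d × 86400 s/d = 31710 m ≈ 31.7 km.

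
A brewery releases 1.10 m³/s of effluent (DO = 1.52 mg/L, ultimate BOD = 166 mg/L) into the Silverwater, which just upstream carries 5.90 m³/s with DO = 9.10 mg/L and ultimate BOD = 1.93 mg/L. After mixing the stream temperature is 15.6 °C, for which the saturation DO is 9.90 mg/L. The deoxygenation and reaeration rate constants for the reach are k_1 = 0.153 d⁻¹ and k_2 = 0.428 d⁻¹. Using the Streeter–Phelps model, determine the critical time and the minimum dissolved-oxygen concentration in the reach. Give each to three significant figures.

t_c ≈ 3.24 d; minimum DO ≈ 3.86 mg/L

Mixed DO = (5.90×9.10 + 1.10×1.52)/(5.90+1.10) = 55.36/7.000 = 7.909 mg/L.
Mixed L₀ = (5.90×1.93 + 1.10×166)/(7.000) = 194.0/7.000 = 27.71 mg/L.
Initial deficit D₀ = C_s − DO₀ = 9.90 − 7.909 = 1.991 mg/L.
t_c = (1/0.2750) ln[(0.428/0.153)(1 − 1.991×0.2750/(0.153×27.71))] = 3.636 × ln(2.436) = 3.238 d.
D_c = (0.153/0.428) × 27.71 × e^(−0.153×3.238) = 0.3575 × 27.71 × 0.6093 = 6.036 mg/L.
Minimum DO = 9.90 − 6.036 = 3.864 mg/L.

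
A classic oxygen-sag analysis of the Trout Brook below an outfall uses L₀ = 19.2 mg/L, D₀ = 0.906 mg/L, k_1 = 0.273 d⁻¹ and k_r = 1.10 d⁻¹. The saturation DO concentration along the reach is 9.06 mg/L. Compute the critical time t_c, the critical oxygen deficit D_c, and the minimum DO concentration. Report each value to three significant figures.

t_c ≈ 1.50 d; D_c ≈ 3.17 mg/L; min DO ≈ 5.89 mg/L

t_c = [1/(k_r−k_1)] ln[(k_r/k_1)(1 − D₀(k_r−k_1)/(k_1 L₀))]
= [1/(1.10−0.273)] ln[(1.10/0.273)(1 − 0.906×0.8270/(0.273×19.2))]
= (1/0.8270) ln[4.029 × 0.8571] = 1.209 × ln(3.453) = 1.209 × 1.239 = 1.499 d.
L(t_c) = L₀ e^(−k_1 t_c) = 19.2 × 0.6642 = 12.75 mg/L, and at the critical point k_r D_c = k_1 L, so D_c = (0.273/1.10) × 12.75 = 3.165 mg/L.
Minimum DO = C_s − D_c = 9.06 − 3.165 = 5.895 mg/L.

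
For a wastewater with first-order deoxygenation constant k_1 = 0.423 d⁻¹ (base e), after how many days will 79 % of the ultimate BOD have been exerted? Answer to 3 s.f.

t ≈ 3.69 d

y/L₀ = 1 − e^(−k_1 t) = 0.79 ⇒ e^(−k_1 t) = 0.210
t = −ln(0.210) / 0.423 = 1.561 / 0.423 = 3.689 d.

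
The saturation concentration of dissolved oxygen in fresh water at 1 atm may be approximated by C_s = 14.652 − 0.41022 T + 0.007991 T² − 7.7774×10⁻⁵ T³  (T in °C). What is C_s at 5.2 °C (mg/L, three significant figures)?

C_s ≈ 12.7 mg/L

C_s = 14.652 − 0.41022×5.2 + 0.007991×5.2² − 7.7774×10⁻⁵×5.2³ = 12.72 mg/L.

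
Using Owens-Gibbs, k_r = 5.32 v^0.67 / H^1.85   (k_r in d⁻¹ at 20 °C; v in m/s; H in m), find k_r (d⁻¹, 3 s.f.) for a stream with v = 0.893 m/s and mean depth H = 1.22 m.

k_r ≈ 3.41 d⁻¹

k_r = 5.32 × 0.893^0.67 / 1.22^1.85 = 5.32 × 0.9270 / 1.445 = 3.414 d⁻¹.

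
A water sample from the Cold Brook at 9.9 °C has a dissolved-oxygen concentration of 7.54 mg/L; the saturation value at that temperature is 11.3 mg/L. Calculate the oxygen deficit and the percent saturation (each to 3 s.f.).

D ≈ 3.76 mg/L; 66.7 % saturation

D = C_s − C = 11.3 − 7.54 = 3.76 mg/L.
% saturation = 7.54/11.3 × 100 = 66.7 %.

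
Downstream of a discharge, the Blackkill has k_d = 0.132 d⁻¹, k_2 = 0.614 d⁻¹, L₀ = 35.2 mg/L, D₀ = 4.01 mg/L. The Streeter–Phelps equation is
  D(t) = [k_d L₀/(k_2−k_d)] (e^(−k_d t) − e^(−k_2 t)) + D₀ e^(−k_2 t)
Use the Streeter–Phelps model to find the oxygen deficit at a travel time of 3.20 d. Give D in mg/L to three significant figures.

D ≈ 5.53 mg/L

k_d L₀/(k_2−k_d) = 0.132×35.2/(0.614−0.132) = 4.646/0.4820 = 9.640 mg/L.
e^(−k_d t) = e^(−0.132×3.200) = 0.6555; e^(−k_2 t) = e^(−0.614×3.200) = 0.1402.
D = 9.640 × (0.6555 − 0.1402) + 4.01 × 0.1402 = 4.967 + 0.5621 = 5.529 mg/L.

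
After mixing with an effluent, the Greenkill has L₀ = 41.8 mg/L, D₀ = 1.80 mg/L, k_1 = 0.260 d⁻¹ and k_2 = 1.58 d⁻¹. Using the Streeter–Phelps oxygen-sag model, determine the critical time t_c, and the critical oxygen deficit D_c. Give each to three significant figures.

With k_2/k_1 = 6.077 and 1 − D₀(k_2−k_1)/(k_1 L₀) = 0.7814,
t_c = ln(6.077 × 0.7814) / (1.58 − 0.260) = ln(4.748) / 1.320 = 1.558/1.320 = 1.180 d.
D_c = (k_1/k_2) L₀ e^(−k_1 t_c) = (0.260/1.58) × 41.8 × e^(−0.260×1.180) = 0.1646 × 41.8 × 0.7358 = 5.061 mg/L.

t_c ≈ 1.18 d; D_c ≈ 5.06 mg/L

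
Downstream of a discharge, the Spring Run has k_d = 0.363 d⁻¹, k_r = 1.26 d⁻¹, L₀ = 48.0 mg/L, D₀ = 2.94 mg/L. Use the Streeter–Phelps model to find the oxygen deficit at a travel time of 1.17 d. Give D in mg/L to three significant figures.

D ≈ 8.93 mg/L

k_d L₀/(k_r−k_d) = 0.363×48.0/(1.26−0.363) = 17.42/0.8970 = 19.42 mg/L.
e^(−k_d t) = e^(−0.363×1.170) = 0.6540; e^(−k_r t) = e^(−1.26×1.170) = 0.2290.
D = 19.42 × (0.6540 − 0.2290) + 2.94 × 0.2290 = 8.255 + 0.6731 = 8.929 mg/L.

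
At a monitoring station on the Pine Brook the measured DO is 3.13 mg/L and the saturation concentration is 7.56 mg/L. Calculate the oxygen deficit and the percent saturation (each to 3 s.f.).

D = C_s − C = 7.56 − 3.13 = 4.43 mg/L.
% saturation = 3.13/7.56 × 100 = 41.4 %.

D ≈ 4.43 mg/L; 41.4 % saturation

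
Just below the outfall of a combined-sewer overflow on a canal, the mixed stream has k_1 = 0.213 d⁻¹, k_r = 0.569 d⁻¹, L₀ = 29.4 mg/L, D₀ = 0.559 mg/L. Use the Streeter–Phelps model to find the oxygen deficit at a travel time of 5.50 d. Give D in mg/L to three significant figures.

D ≈ 4.71 mg/L

k_1 L₀/(k_r−k_1) = 0.213×29.4/(0.569−0.213) = 6.262/0.3560 = 17.59 mg/L.
e^(−k_1 t) = e^(−0.213×5.500) = 0.3099; e^(−k_r t) = e^(−0.569×5.500) = 0.04374.
D = 17.59 × (0.3099 − 0.04374) + 0.559 × 0.04374 = 4.682 + 0.02445 = 4.706 mg/L.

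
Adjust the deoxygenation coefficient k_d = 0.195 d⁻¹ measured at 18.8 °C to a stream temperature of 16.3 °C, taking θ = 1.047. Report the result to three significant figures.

k_d ≈ 0.174 d⁻¹

k_d(T₂) = k_d(T₁) · θ^(T₂−T₁) = 0.195 × 1.047^(16.3−18.8)
= 0.195 × 1.047^-2.50 = 0.195 × 0.8915 = 0.1738 d⁻¹.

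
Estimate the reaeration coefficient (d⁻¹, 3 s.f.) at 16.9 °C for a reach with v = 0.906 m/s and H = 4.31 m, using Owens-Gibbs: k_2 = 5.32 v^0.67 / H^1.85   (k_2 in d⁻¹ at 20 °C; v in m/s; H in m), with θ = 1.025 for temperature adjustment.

k_2(20) = 5.32 × 0.906^0.67 / 4.31^1.85 = 5.32 × 0.9360 / 14.92 = 0.3337 d⁻¹.
k_2(16.9) = 0.3337 × 1.025^(16.9−20) = 0.3337 × 0.9263 = 0.3091 d⁻¹.

k_2 ≈ 0.309 d⁻¹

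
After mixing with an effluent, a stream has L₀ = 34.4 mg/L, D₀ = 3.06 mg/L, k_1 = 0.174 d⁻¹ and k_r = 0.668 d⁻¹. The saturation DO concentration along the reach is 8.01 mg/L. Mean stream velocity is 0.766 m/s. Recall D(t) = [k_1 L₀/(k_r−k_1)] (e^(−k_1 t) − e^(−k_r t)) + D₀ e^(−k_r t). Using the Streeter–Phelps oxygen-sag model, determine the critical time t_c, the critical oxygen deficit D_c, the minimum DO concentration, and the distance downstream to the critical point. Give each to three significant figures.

With k_r/k_1 = 3.839 and 1 − D₀(k_r−k_1)/(k_1 L₀) = 0.7475,
t_c = ln(3.839 × 0.7475) / (0.668 − 0.174) = ln(2.870) / 0.4940 = 1.054/0.4940 = 2.134 d.
L(t_c) = L₀ e^(−k_1 t_c) = 34.4 × 0.6898 = 23.73 mg/L, and at the critical point k_r D_c = k_1 L, so D_c = (0.174/0.668) × 23.73 = 6.181 mg/L.
Minimum DO = C_s − D_c = 8.01 − 6.181 = 1.829 mg/L.
x_c = v t_c = 0.766 m/s × 2.134 d × 86400 s/d = 141200 m ≈ 141 km.

t_c ≈ 2.13 d; D_c ≈ 6.18 mg/L; min DO ≈ 1.83 mg/L; x_c ≈ 141 km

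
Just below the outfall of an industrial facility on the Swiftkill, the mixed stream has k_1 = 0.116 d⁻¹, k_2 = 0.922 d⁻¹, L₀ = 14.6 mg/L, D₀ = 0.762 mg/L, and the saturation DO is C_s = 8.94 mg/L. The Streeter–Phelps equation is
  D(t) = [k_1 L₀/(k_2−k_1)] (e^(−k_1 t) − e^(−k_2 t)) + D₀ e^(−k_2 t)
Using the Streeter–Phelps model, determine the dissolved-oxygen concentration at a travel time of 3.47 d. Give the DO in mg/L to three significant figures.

k_1 L₀/(k_2−k_1) = 0.116×14.6/(0.922−0.116) = 1.694/0.8060 = 2.101 mg/L.
e^(−k_1 t) = e^(−0.116×3.470) = 0.6686; e^(−k_2 t) = e^(−0.922×3.470) = 0.04079.
D = 2.101 × (0.6686 − 0.04079) + 0.762 × 0.04079 = 1.319 + 0.03108 = 1.350 mg/L.
DO = C_s − D = 8.94 − 1.350 = 7.590 mg/L.

DO ≈ 7.59 mg/L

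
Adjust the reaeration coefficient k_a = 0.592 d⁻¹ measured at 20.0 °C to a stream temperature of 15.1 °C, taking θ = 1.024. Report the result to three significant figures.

k_a ≈ 0.527 d⁻¹

k_a(T₂) = k_a(T₁) · θ^(T₂−T₁) = 0.592 × 1.024^(15.1−20.0)
= 0.592 × 1.024^-4.90 = 0.592 × 0.8903 = 0.5271 d⁻¹.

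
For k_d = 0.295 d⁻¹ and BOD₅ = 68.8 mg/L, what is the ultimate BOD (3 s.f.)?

BOD₅ = L₀(1 − e^(−5k_d)) ⇒ L₀ = BOD₅ / (1 − e^(−5×0.295))
= 68.8 / (1 − 0.2288) = 68.8 / 0.7712 = 89.21 mg/L.

L₀ ≈ 89.2 mg/L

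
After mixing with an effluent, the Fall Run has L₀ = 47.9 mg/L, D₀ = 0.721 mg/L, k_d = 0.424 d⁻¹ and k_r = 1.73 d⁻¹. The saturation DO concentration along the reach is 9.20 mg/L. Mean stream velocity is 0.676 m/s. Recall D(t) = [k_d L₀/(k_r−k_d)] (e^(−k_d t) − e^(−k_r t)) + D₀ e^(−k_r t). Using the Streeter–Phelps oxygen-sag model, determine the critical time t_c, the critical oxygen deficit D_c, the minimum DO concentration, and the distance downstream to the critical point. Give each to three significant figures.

At the critical point dD/dt = 0, so k_d L₀ e^(−k_d t) = k_r D. Substituting D(t) from the Streeter–Phelps equation and solving for t gives
t_c = ln[(k_r/k_d)(1 − D₀(k_r−k_d)/(k_d L₀))] / (k_r−k_d).
Here k_r−k_d = 1.306 d⁻¹ and 1 − D₀(k_r−k_d)/(k_d L₀) = 1 − 0.721×1.306/(0.424×47.9) = 0.9536, so
t_c = ln(4.080 × 0.9536) / 1.306 = 1.359 / 1.306 = 1.040 d.
D_c = (k_d/k_r) L₀ e^(−k_d t_c) = (0.424/1.73) × 47.9 × e^(−0.424×1.040) = 0.2451 × 47.9 × 0.6433 = 7.552 mg/L.
Minimum DO = C_s − D_c = 9.20 − 7.552 = 1.648 mg/L.
x_c = v t_c = 0.676 m/s × 1.040 d × 86400 s/d = 60760 m ≈ 60.8 km.

t_c ≈ 1.04 d; D_c ≈ 7.55 mg/L; min DO ≈ 1.65 mg/L; x_c ≈ 60.8 km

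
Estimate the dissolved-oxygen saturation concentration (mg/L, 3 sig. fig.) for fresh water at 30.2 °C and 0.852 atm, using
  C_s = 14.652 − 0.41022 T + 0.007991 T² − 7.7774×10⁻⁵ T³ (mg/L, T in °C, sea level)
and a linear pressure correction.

At sea level: C_s = 14.652 − 0.41022×30.2 + 0.007991×30.2² − 7.7774×10⁻⁵×30.2³ = 7.409 mg/L.
Pressure correction: C_s' = 7.409 × 0.852 = 6.313 mg/L.

C_s ≈ 6.31 mg/L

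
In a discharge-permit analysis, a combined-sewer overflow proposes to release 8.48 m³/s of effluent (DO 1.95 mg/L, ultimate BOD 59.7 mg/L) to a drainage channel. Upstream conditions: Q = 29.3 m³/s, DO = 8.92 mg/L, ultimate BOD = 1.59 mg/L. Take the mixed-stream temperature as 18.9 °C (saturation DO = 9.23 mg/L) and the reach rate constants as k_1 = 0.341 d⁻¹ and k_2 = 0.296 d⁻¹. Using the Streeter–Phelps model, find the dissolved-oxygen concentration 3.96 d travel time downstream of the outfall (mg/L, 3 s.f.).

DO ≈ 3.04 mg/L

Mixed DO = (29.3×8.92 + 8.48×1.95)/(29.3+8.48) = 277.9/37.78 = 7.356 mg/L.
Mixed L₀ = (29.3×1.59 + 8.48×59.7)/(37.78) = 552.8/37.78 = 14.63 mg/L.
Initial deficit D₀ = C_s − DO₀ = 9.23 − 7.356 = 1.874 mg/L.
D(3.96) = [0.341×14.63/(0.296−0.341)](e^(−0.341×3.96) − e^(−0.296×3.96)) + 1.874 e^(−0.296×3.96)
= -110.9 × (0.2591 − 0.3097) + 1.874 × 0.3097 = 6.186 mg/L.
DO = 9.23 − 6.186 = 3.044 mg/L.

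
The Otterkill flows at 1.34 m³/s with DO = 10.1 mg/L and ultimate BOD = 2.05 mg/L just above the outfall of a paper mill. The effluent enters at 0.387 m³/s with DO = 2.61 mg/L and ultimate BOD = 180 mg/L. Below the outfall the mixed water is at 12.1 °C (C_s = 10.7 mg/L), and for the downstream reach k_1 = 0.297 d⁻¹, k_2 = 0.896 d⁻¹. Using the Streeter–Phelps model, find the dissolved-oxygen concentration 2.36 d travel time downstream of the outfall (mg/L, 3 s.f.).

DO ≈ 2.62 mg/L

Mixed DO = (1.34×10.1 + 0.387×2.61)/(1.34+0.387) = 14.54/1.727 = 8.422 mg/L.
Mixed L₀ = (1.34×2.05 + 0.387×180)/(1.727) = 72.41/1.727 = 41.93 mg/L.
Initial deficit D₀ = C_s − DO₀ = 10.7 − 8.422 = 2.278 mg/L.
D(2.36) = [0.297×41.93/(0.896−0.297)](e^(−0.297×2.36) − e^(−0.896×2.36)) + 2.278 e^(−0.896×2.36)
= 20.79 × (0.4961 − 0.1207) + 2.278 × 0.1207 = 8.080 mg/L.
DO = 10.7 − 8.080 = 2.620 mg/L.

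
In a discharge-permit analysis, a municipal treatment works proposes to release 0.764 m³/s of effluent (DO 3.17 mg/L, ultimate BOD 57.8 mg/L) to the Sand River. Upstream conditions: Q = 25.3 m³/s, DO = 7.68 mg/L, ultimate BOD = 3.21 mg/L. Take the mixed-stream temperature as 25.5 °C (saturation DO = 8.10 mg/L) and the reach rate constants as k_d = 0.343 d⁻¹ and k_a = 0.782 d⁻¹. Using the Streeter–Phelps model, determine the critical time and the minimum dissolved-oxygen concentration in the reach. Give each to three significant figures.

Mixed DO = (25.3×7.68 + 0.764×3.17)/(25.3+0.764) = 196.7/26.06 = 7.548 mg/L.
Mixed L₀ = (25.3×3.21 + 0.764×57.8)/(26.06) = 125.4/26.06 = 4.810 mg/L.
Initial deficit D₀ = C_s − DO₀ = 8.10 − 7.548 = 0.5522 mg/L.
t_c = (1/0.4390) ln[(0.782/0.343)(1 − 0.5522×0.4390/(0.343×4.810))] = 2.278 × ln(1.945) = 1.515 d.
D_c = (0.343/0.782) × 4.810 × e^(−0.343×1.515) = 0.4386 × 4.810 × 0.5947 = 1.255 mg/L.
Minimum DO = 8.10 − 1.255 = 6.845 mg/L.

t_c ≈ 1.52 d; minimum DO ≈ 6.85 mg/L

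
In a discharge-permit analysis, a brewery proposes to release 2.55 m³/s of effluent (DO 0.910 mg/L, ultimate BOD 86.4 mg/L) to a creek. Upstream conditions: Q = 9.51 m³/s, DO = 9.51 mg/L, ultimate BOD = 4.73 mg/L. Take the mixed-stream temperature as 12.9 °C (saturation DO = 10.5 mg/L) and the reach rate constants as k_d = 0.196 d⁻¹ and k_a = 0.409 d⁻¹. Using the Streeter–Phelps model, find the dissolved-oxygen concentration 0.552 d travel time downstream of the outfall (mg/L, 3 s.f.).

DO ≈ 6.24 mg/L

Mixed DO = (9.51×9.51 + 2.55×0.910)/(9.51+2.55) = 92.76/12.06 = 7.692 mg/L.
Mixed L₀ = (9.51×4.73 + 2.55×86.4)/(12.06) = 265.3/12.06 = 22.00 mg/L.
Initial deficit D₀ = C_s − DO₀ = 10.5 − 7.692 = 2.808 mg/L.
D(0.552) = [0.196×22.00/(0.409−0.196)](e^(−0.196×0.552) − e^(−0.409×0.552)) + 2.808 e^(−0.409×0.552)
= 20.24 × (0.8975 − 0.7979) + 2.808 × 0.7979 = 4.256 mg/L.
DO = 10.5 − 4.256 = 6.244 mg/L.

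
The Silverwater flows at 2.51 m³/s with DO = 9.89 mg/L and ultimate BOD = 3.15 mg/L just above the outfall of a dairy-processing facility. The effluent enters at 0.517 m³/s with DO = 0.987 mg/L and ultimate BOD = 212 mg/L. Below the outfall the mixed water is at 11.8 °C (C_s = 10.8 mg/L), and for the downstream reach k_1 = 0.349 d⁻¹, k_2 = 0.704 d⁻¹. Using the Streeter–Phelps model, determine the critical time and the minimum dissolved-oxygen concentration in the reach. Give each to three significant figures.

t_c ≈ 1.79 d; minimum DO ≈ 0.500 mg/L

Mixed DO = (2.51×9.89 + 0.517×0.987)/(2.51+0.517) = 25.33/3.027 = 8.369 mg/L.
Mixed L₀ = (2.51×3.15 + 0.517×212)/(3.027) = 117.5/3.027 = 38.82 mg/L.
Initial deficit D₀ = C_s − DO₀ = 10.8 − 8.369 = 2.431 mg/L.
t_c = (1/0.3550) ln[(0.704/0.349)(1 − 2.431×0.3550/(0.349×38.82))] = 2.817 × ln(1.889) = 1.791 d.
D_c = (0.349/0.704) × 38.82 × e^(−0.349×1.791) = 0.4957 × 38.82 × 0.5352 = 10.30 mg/L.
Minimum DO = 10.8 − 10.30 = 0.5005 mg/L.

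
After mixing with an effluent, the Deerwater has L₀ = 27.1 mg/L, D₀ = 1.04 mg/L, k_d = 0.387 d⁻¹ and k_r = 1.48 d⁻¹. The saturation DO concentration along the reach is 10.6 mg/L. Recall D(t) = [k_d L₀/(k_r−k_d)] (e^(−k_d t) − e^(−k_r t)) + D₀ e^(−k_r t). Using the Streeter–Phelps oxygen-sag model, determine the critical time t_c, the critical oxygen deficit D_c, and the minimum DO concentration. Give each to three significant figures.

t_c ≈ 1.12 d; D_c ≈ 4.59 mg/L; min DO ≈ 6.01 mg/L

With k_r/k_d = 3.824 and 1 − D₀(k_r−k_d)/(k_d L₀) = 0.8916,
t_c = ln(3.824 × 0.8916) / (1.48 − 0.387) = ln(3.410) / 1.093 = 1.227/1.093 = 1.122 d.
L(t_c) = L₀ e^(−k_d t_c) = 27.1 × 0.6477 = 17.55 mg/L, and at the critical point k_r D_c = k_d L, so D_c = (0.387/1.48) × 17.55 = 4.590 mg/L.
Minimum DO = C_s − D_c = 10.6 − 4.590 = 6.010 mg/L.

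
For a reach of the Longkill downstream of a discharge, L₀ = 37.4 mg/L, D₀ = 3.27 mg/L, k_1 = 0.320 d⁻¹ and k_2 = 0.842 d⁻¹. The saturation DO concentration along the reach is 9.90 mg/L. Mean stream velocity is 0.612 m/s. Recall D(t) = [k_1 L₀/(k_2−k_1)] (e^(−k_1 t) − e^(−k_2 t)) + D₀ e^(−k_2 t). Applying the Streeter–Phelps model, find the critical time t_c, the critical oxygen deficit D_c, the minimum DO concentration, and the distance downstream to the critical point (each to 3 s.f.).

With k_2/k_1 = 2.631 and 1 − D₀(k_2−k_1)/(k_1 L₀) = 0.8574,
t_c = ln(2.631 × 0.8574) / (0.842 − 0.320) = ln(2.256) / 0.5220 = 0.8136/0.5220 = 1.559 d.
D_c = (k_1/k_2) L₀ e^(−k_1 t_c) = (0.320/0.842) × 37.4 × e^(−0.320×1.559) = 0.3800 × 37.4 × 0.6073 = 8.632 mg/L.
Minimum DO = C_s − D_c = 9.90 − 8.632 = 1.268 mg/L.
x_c = v t_c = 0.612 m/s × 1.559 d × 86400 s/d = 82410 m ≈ 82.4 km.

t_c ≈ 1.56 d; D_c ≈ 8.63 mg/L; min DO ≈ 1.27 mg/L; x_c ≈ 82.4 km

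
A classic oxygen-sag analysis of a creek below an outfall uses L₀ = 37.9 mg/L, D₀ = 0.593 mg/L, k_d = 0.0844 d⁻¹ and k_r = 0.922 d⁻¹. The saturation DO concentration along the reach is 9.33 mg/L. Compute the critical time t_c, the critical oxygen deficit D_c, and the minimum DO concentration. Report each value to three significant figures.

At the critical point dD/dt = 0, so k_d L₀ e^(−k_d t) = k_r D. Substituting D(t) from the Streeter–Phelps equation and solving for t gives
t_c = ln[(k_r/k_d)(1 − D₀(k_r−k_d)/(k_d L₀))] / (k_r−k_d).
Here k_r−k_d = 0.8376 d⁻¹ and 1 − D₀(k_r−k_d)/(k_d L₀) = 1 − 0.593×0.8376/(0.0844×37.9) = 0.8447, so
t_c = ln(10.92 × 0.8447) / 0.8376 = 2.222 / 0.8376 = 2.653 d.
D_c = (k_d/k_r) L₀ e^(−k_d t_c) = (0.0844/0.922) × 37.9 × e^(−0.0844×2.653) = 0.09154 × 37.9 × 0.7994 = 2.773 mg/L.
Minimum DO = C_s − D_c = 9.33 − 2.773 = 6.557 mg/L.

t_c ≈ 2.65 d; D_c ≈ 2.77 mg/L; min DO ≈ 6.56 mg/L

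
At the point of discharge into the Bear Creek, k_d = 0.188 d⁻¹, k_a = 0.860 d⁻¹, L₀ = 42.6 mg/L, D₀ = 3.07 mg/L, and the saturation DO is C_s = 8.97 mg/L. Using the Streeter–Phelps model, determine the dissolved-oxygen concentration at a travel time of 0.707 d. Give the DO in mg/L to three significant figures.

DO ≈ 3.35 mg/L

k_d L₀/(k_a−k_d) = 0.188×42.6/(0.860−0.188) = 8.009/0.6720 = 11.92 mg/L.
e^(−k_d t) = e^(−0.188×0.7070) = 0.8755; e^(−k_a t) = e^(−0.860×0.7070) = 0.5444.
D = 11.92 × (0.8755 − 0.5444) + 3.07 × 0.5444 = 3.946 + 1.671 = 5.618 mg/L.
DO = C_s − D = 8.97 − 5.618 = 3.352 mg/L.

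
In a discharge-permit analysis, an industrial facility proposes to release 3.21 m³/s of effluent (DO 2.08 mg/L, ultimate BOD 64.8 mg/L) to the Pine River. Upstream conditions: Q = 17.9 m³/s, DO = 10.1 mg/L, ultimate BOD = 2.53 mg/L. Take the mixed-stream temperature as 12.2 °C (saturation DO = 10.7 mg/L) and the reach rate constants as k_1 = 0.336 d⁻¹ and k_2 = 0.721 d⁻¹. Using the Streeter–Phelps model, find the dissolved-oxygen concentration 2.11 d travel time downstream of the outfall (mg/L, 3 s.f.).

DO ≈ 7.44 mg/L

Mixed DO = (17.9×10.1 + 3.21×2.08)/(17.9+3.21) = 187.5/21.11 = 8.880 mg/L.
Mixed L₀ = (17.9×2.53 + 3.21×64.8)/(21.11) = 253.3/21.11 = 12.00 mg/L.
Initial deficit D₀ = C_s − DO₀ = 10.7 − 8.880 = 1.820 mg/L.
D(2.11) = [0.336×12.00/(0.721−0.336)](e^(−0.336×2.11) − e^(−0.721×2.11)) + 1.820 e^(−0.721×2.11)
= 10.47 × (0.4922 − 0.2184) + 1.820 × 0.2184 = 3.264 mg/L.
DO = 10.7 − 3.264 = 7.436 mg/L.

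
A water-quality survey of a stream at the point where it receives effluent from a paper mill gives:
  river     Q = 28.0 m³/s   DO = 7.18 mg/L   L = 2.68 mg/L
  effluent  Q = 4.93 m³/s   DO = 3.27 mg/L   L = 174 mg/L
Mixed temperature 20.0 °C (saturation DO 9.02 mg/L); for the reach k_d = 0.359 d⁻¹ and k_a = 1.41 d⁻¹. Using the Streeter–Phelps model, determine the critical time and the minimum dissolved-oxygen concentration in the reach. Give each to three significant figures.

t_c ≈ 1.03 d; minimum DO ≈ 4.03 mg/L

Mixed DO = (28.0×7.18 + 4.93×3.27)/(28.0+4.93) = 217.2/32.93 = 6.595 mg/L.
Mixed L₀ = (28.0×2.68 + 4.93×174)/(32.93) = 932.9/32.93 = 28.33 mg/L.
Initial deficit D₀ = C_s − DO₀ = 9.02 − 6.595 = 2.425 mg/L.
t_c = (1/1.051) ln[(1.41/0.359)(1 − 2.425×1.051/(0.359×28.33))] = 0.9515 × ln(2.943) = 1.027 d.
D_c = (0.359/1.41) × 28.33 × e^(−0.359×1.027) = 0.2546 × 28.33 × 0.6916 = 4.988 mg/L.
Minimum DO = 9.02 − 4.988 = 4.032 mg/L.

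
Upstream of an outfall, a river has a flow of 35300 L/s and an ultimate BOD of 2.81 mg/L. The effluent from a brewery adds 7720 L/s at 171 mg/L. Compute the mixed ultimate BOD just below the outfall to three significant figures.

Flow-weighted mixing: C = (Q_r C_r + Q_w C_w)/(Q_r + Q_w)
= (35300×2.81 + 7720×171)/(35300 + 7720) = 1.419×10^6/43020 = 32.99 mg/L.

33.0 mg/L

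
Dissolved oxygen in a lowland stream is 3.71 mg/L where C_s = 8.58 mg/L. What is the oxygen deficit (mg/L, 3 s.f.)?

D = C_s − C = 8.58 − 3.71 = 4.87 mg/L.

D ≈ 4.87 mg/L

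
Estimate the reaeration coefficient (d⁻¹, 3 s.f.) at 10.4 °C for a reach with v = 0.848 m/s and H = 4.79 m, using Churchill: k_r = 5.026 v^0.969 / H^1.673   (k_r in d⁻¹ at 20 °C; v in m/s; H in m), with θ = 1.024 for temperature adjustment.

k_r ≈ 0.248 d⁻¹

k_r(20) = 5.026 × 0.848^0.969 / 4.79^1.673 = 5.026 × 0.8523 / 13.75 = 0.3116 d⁻¹.
k_r(10.4) = 0.3116 × 1.024^(10.4−20) = 0.3116 × 0.7964 = 0.2482 d⁻¹.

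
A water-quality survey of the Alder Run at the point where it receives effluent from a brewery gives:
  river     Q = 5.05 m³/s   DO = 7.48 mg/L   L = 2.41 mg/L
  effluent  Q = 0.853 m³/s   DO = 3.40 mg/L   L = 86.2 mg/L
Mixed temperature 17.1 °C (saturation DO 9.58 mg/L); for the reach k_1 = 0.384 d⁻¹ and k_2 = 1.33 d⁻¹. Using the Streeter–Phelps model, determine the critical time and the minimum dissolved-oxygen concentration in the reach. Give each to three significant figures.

t_c ≈ 0.669 d; minimum DO ≈ 6.34 mg/L

Mixed DO = (5.05×7.48 + 0.853×3.40)/(5.05+0.853) = 40.67/5.903 = 6.890 mg/L.
Mixed L₀ = (5.05×2.41 + 0.853×86.2)/(5.903) = 85.70/5.903 = 14.52 mg/L.
Initial deficit D₀ = C_s − DO₀ = 9.58 − 6.890 = 2.690 mg/L.
t_c = (1/0.9460) ln[(1.33/0.384)(1 − 2.690×0.9460/(0.384×14.52))] = 1.057 × ln(1.883) = 0.6689 d.
D_c = (0.384/1.33) × 14.52 × e^(−0.384×0.6689) = 0.2887 × 14.52 × 0.7735 = 3.242 mg/L.
Minimum DO = 9.58 − 3.242 = 6.338 mg/L.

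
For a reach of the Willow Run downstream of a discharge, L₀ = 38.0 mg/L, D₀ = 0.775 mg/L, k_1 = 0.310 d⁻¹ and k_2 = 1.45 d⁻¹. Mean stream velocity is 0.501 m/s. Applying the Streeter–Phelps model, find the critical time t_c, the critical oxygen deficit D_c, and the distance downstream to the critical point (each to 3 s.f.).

t_c = [1/(k_2−k_1)] ln[(k_2/k_1)(1 − D₀(k_2−k_1)/(k_1 L₀))]
= [1/(1.45−0.310)] ln[(1.45/0.310)(1 − 0.775×1.140/(0.310×38.0))]
= (1/1.140) ln[4.677 × 0.9250] = 0.8772 × ln(4.327) = 0.8772 × 1.465 = 1.285 d.
D_c = (k_1/k_2) L₀ e^(−k_1 t_c) = (0.310/1.45) × 38.0 × e^(−0.310×1.285) = 0.2138 × 38.0 × 0.6714 = 5.455 mg/L.
x_c = v t_c = 0.501 m/s × 1.285 d × 86400 s/d = 55620 m ≈ 55.6 km.

t_c ≈ 1.28 d; D_c ≈ 5.45 mg/L; x_c ≈ 55.6 km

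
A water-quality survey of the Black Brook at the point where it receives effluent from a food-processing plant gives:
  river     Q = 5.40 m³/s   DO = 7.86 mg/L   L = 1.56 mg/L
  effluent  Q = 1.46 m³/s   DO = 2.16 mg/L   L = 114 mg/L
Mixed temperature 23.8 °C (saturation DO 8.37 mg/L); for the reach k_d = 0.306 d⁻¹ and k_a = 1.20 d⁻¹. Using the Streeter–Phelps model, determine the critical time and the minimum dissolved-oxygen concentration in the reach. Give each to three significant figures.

Mixed DO = (5.40×7.86 + 1.46×2.16)/(5.40+1.46) = 45.60/6.860 = 6.647 mg/L.
Mixed L₀ = (5.40×1.56 + 1.46×114)/(6.860) = 174.9/6.860 = 25.49 mg/L.
Initial deficit D₀ = C_s − DO₀ = 8.37 − 6.647 = 1.723 mg/L.
t_c = (1/0.8940) ln[(1.20/0.306)(1 − 1.723×0.8940/(0.306×25.49))] = 1.119 × ln(3.147) = 1.282 d.
D_c = (0.306/1.20) × 25.49 × e^(−0.306×1.282) = 0.2550 × 25.49 × 0.6754 = 4.390 mg/L.
Minimum DO = 8.37 − 4.390 = 3.980 mg/L.

t_c ≈ 1.28 d; minimum DO ≈ 3.98 mg/L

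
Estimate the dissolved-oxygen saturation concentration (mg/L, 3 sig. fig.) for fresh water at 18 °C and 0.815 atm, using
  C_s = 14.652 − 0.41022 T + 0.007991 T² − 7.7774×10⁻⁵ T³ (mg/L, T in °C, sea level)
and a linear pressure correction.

At sea level: C_s = 14.652 − 0.41022×18 + 0.007991×18² − 7.7774×10⁻⁵×18³ = 9.404 mg/L.
Pressure correction: C_s' = 9.404 × 0.815 = 7.664 mg/L.

C_s ≈ 7.66 mg/L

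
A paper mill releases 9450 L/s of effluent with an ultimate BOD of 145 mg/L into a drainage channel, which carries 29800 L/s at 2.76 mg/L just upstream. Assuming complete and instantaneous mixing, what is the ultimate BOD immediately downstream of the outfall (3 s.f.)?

Flow-weighted mixing: C = (Q_r C_r + Q_w C_w)/(Q_r + Q_w)
= (29800×2.76 + 9450×145)/(29800 + 9450) = 1.452×10^6/39250 = 37.01 mg/L.

37.0 mg/L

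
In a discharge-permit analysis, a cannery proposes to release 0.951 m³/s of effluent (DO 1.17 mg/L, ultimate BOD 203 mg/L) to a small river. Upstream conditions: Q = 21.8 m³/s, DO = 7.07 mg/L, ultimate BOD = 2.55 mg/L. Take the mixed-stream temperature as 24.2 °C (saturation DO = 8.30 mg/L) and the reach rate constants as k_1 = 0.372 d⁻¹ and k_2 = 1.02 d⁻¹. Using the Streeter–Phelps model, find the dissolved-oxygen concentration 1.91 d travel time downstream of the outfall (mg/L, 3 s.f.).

Mixed DO = (21.8×7.07 + 0.951×1.17)/(21.8+0.951) = 155.2/22.75 = 6.823 mg/L.
Mixed L₀ = (21.8×2.55 + 0.951×203)/(22.75) = 248.6/22.75 = 10.93 mg/L.
Initial deficit D₀ = C_s − DO₀ = 8.30 − 6.823 = 1.477 mg/L.
D(1.91) = [0.372×10.93/(1.02−0.372)](e^(−0.372×1.91) − e^(−1.02×1.91)) + 1.477 e^(−1.02×1.91)
= 6.274 × (0.4914 − 0.1425) + 1.477 × 0.1425 = 2.399 mg/L.
DO = 8.30 − 2.399 = 5.901 mg/L.

DO ≈ 5.90 mg/L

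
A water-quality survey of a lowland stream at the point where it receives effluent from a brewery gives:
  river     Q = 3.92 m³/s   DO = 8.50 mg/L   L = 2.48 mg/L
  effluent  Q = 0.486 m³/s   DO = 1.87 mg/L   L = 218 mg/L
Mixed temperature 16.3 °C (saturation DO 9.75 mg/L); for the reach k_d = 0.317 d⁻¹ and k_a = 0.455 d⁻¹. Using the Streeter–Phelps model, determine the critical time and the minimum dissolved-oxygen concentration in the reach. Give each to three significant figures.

Mixed DO = (3.92×8.50 + 0.486×1.87)/(3.92+0.486) = 34.23/4.406 = 7.769 mg/L.
Mixed L₀ = (3.92×2.48 + 0.486×218)/(4.406) = 115.7/4.406 = 26.25 mg/L.
Initial deficit D₀ = C_s − DO₀ = 9.75 − 7.769 = 1.981 mg/L.
t_c = (1/0.1380) ln[(0.455/0.317)(1 − 1.981×0.1380/(0.317×26.25))] = 7.246 × ln(1.388) = 2.377 d.
D_c = (0.317/0.455) × 26.25 × e^(−0.317×2.377) = 0.6967 × 26.25 × 0.4708 = 8.610 mg/L.
Minimum DO = 9.75 − 8.610 = 1.140 mg/L.

t_c ≈ 2.38 d; minimum DO ≈ 1.14 mg/L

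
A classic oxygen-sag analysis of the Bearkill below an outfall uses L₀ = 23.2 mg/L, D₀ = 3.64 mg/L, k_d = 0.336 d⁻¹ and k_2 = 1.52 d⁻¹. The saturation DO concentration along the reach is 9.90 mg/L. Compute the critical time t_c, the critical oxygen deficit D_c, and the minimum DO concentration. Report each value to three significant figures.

t_c ≈ 0.595 d; D_c ≈ 4.20 mg/L; min DO ≈ 5.70 mg/L

At the critical point dD/dt = 0, so k_d L₀ e^(−k_d t) = k_2 D. Substituting D(t) from the Streeter–Phelps equation and solving for t gives
t_c = ln[(k_2/k_d)(1 − D₀(k_2−k_d)/(k_d L₀))] / (k_2−k_d).
Here k_2−k_d = 1.184 d⁻¹ and 1 − D₀(k_2−k_d)/(k_d L₀) = 1 − 3.64×1.184/(0.336×23.2) = 0.4471, so
t_c = ln(4.524 × 0.4471) / 1.184 = 0.7044 / 1.184 = 0.5950 d.
D_c = (k_d/k_2) L₀ e^(−k_d t_c) = (0.336/1.52) × 23.2 × e^(−0.336×0.5950) = 0.2211 × 23.2 × 0.8188 = 4.199 mg/L.
Minimum DO = C_s − D_c = 9.90 − 4.199 = 5.701 mg/L.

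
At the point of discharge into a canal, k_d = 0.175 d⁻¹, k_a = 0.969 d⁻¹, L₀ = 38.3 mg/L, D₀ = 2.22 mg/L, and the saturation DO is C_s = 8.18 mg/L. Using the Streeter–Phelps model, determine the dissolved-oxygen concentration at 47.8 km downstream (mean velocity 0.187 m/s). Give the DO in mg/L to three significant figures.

DO ≈ 3.50 mg/L

Travel time t = x/v = 47.8 km / (0.187 m/s) = 47800 m / 0.187 m/s = 255600 s = 2.959 d.
k_d L₀/(k_a−k_d) = 0.175×38.3/(0.969−0.175) = 6.702/0.7940 = 8.441 mg/L.
e^(−k_d t) = e^(−0.175×2.959) = 0.5959; e^(−k_a t) = e^(−0.969×2.959) = 0.05688.
D = 8.441 × (0.5959 − 0.05688) + 2.22 × 0.05688 = 4.550 + 0.1263 = 4.676 mg/L.
DO = C_s − D = 8.18 − 4.676 = 3.504 mg/L.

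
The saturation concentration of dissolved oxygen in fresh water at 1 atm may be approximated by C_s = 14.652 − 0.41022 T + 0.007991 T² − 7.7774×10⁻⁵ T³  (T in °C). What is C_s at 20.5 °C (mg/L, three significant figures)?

C_s = 14.652 − 0.41022×20.5 + 0.007991×20.5² − 7.7774×10⁻⁵×20.5³ = 8.931 mg/L.

C_s ≈ 8.93 mg/L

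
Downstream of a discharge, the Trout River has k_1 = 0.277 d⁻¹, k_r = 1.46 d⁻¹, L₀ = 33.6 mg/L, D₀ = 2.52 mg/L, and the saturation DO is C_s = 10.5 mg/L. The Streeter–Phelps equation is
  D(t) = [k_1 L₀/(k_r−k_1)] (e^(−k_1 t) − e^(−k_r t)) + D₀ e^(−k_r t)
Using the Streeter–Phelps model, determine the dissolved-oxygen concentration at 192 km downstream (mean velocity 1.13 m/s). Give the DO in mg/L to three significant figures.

DO ≈ 6.24 mg/L

Travel time t = x/v = 192 km / (1.13 m/s) = 192000 m / 1.13 m/s = 169900 s = 1.967 d.
k_1 L₀/(k_r−k_1) = 0.277×33.6/(1.46−0.277) = 9.307/1.183 = 7.867 mg/L.
e^(−k_1 t) = e^(−0.277×1.967) = 0.5800; e^(−k_r t) = e^(−1.46×1.967) = 0.05663.
D = 7.867 × (0.5800 − 0.05663) + 2.52 × 0.05663 = 4.118 + 0.1427 = 4.260 mg/L.
DO = C_s − D = 10.5 − 4.260 = 6.240 mg/L.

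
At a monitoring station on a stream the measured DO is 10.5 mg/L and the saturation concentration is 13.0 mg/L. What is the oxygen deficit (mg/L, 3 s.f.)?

D = C_s − C = 13.0 − 10.5 = 2.50 mg/L.

D ≈ 2.50 mg/L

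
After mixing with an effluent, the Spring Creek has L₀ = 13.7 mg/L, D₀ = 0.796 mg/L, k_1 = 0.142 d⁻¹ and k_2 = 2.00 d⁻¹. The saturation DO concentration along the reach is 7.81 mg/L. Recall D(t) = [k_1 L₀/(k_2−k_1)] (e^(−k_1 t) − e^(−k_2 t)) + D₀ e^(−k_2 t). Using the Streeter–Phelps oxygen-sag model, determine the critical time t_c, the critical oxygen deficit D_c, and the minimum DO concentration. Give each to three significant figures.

t_c ≈ 0.655 d; D_c ≈ 0.886 mg/L; min DO ≈ 6.92 mg/L

At the critical point dD/dt = 0, so k_1 L₀ e^(−k_1 t) = k_2 D. Substituting D(t) from the Streeter–Phelps equation and solving for t gives
t_c = ln[(k_2/k_1)(1 − D₀(k_2−k_1)/(k_1 L₀))] / (k_2−k_1).
Here k_2−k_1 = 1.858 d⁻¹ and 1 − D₀(k_2−k_1)/(k_1 L₀) = 1 − 0.796×1.858/(0.142×13.7) = 0.2398, so
t_c = ln(14.08 × 0.2398) / 1.858 = 1.217 / 1.858 = 0.6550 d.
L(t_c) = L₀ e^(−k_1 t_c) = 13.7 × 0.9112 = 12.48 mg/L, and at the critical point k_2 D_c = k_1 L, so D_c = (0.142/2.00) × 12.48 = 0.8863 mg/L.
Minimum DO = C_s − D_c = 7.81 − 0.8863 = 6.924 mg/L.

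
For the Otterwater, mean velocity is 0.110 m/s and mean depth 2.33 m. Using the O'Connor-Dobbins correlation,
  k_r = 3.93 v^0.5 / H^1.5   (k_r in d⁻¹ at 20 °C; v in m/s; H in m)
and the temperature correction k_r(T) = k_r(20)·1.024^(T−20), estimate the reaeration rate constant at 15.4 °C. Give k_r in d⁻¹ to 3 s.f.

k_r(20) = 3.93 × 0.110^0.5 / 2.33^1.5 = 3.93 × 0.3317 / 3.557 = 0.3665 d⁻¹.
k_r(15.4) = 0.3665 × 1.024^(15.4−20) = 0.3665 × 0.8966 = 0.3286 d⁻¹.

k_r ≈ 0.329 d⁻¹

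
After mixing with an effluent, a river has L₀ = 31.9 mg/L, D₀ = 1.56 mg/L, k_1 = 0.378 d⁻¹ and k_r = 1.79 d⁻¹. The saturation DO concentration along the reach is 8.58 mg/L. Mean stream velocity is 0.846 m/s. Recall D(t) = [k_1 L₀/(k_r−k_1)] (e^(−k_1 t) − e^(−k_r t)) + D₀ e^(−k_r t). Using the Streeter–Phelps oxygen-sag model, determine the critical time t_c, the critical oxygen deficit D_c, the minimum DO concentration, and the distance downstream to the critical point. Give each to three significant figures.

t_c ≈ 0.958 d; D_c ≈ 4.69 mg/L; min DO ≈ 3.89 mg/L; x_c ≈ 70.1 km

At the critical point dD/dt = 0, so k_1 L₀ e^(−k_1 t) = k_r D. Substituting D(t) from the Streeter–Phelps equation and solving for t gives
t_c = ln[(k_r/k_1)(1 − D₀(k_r−k_1)/(k_1 L₀))] / (k_r−k_1).
Here k_r−k_1 = 1.412 d⁻¹ and 1 − D₀(k_r−k_1)/(k_1 L₀) = 1 − 1.56×1.412/(0.378×31.9) = 0.8173, so
t_c = ln(4.735 × 0.8173) / 1.412 = 1.353 / 1.412 = 0.9585 d.
D_c = (k_1/k_r) L₀ e^(−k_1 t_c) = (0.378/1.79) × 31.9 × e^(−0.378×0.9585) = 0.2112 × 31.9 × 0.6961 = 4.689 mg/L.
Minimum DO = C_s − D_c = 8.58 − 4.689 = 3.891 mg/L.
x_c = v t_c = 0.846 m/s × 0.9585 d × 86400 s/d = 70060 m ≈ 70.1 km.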